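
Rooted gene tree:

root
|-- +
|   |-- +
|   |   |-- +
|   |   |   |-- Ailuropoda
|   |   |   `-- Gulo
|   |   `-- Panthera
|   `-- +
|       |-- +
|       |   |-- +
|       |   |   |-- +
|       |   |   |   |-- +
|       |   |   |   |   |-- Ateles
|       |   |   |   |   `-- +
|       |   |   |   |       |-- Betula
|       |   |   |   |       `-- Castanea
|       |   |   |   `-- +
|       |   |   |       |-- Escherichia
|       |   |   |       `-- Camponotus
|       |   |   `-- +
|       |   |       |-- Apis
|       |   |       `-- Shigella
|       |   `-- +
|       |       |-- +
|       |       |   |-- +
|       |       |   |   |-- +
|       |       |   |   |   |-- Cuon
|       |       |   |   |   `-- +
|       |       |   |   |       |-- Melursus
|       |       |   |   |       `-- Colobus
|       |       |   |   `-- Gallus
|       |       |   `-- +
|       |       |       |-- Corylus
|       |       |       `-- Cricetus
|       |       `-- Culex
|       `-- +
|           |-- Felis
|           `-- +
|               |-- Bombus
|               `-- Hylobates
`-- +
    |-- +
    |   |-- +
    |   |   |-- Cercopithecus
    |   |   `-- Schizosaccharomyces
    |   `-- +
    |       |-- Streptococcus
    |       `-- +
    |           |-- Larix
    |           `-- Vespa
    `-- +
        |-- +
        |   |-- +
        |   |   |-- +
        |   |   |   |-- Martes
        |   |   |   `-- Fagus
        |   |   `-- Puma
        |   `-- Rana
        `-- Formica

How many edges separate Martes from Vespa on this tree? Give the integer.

The MRCA of Martes and Vespa is the node subtending (((Cercopithecus,Schizosaccharomyces),(Streptococcus,(Larix,Vespa))),((((Martes,Fagus),Puma),Rana),Formica)).
From Martes up to that node: 5 branches. From Vespa up to the same node: 4 branches. Total: 5 + 4 = 9.

9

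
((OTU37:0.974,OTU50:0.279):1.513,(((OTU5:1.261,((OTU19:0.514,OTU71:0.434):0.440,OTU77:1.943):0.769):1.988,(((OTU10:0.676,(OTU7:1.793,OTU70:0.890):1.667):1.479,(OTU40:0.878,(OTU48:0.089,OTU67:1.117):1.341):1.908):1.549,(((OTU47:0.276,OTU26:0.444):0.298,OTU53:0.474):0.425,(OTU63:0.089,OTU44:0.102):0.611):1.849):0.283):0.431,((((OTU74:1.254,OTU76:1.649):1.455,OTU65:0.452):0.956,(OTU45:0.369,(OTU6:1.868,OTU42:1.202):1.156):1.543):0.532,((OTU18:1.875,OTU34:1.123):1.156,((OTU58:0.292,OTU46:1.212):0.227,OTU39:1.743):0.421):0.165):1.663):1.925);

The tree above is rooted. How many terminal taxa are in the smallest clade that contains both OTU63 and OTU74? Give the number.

The MRCA of OTU63 and OTU74 is the node subtending (((OTU5,((OTU19,OTU71),OTU77)),(((OTU10,(OTU7,OTU70)),(OTU40,(OTU48,OTU67))),(((OTU47,OTU26),OTU53),(OTU63,OTU44)))),((((OTU74,OTU76),OTU65),(OTU45,(OTU6,OTU42))),((OTU18,OTU34),((OTU58,OTU46),OTU39)))).
That clade contains 26 terminal taxa: OTU10, OTU18, OTU19, OTU26, OTU34, OTU39, OTU40, OTU42, OTU44, OTU45, OTU46, OTU47, OTU48, OTU5, OTU53, OTU58, OTU6, OTU63, OTU65, OTU67, OTU7, OTU70, OTU71, OTU74, OTU76, OTU77.

26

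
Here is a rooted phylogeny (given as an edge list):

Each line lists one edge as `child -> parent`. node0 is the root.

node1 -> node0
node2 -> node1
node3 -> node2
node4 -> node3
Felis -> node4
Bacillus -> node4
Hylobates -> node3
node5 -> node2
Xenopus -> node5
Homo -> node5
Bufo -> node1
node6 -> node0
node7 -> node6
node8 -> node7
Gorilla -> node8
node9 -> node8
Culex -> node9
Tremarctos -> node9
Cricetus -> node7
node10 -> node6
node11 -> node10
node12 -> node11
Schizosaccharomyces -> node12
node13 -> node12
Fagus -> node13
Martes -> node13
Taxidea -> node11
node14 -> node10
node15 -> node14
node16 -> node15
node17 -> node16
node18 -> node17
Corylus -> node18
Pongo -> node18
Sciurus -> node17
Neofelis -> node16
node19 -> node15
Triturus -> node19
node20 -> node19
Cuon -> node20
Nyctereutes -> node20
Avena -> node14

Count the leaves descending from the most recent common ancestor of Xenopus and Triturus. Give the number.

22

The MRCA of Xenopus and Triturus is the root, so the clade is the entire tree.
That clade contains 22 terminal taxa: Avena, Bacillus, Bufo, Corylus, Cricetus, Culex, Cuon, Fagus, Felis, Gorilla, Homo, Hylobates, Martes, Neofelis, Nyctereutes, Pongo, Schizosaccharomyces, Sciurus, Taxidea, Tremarctos, Triturus, Xenopus.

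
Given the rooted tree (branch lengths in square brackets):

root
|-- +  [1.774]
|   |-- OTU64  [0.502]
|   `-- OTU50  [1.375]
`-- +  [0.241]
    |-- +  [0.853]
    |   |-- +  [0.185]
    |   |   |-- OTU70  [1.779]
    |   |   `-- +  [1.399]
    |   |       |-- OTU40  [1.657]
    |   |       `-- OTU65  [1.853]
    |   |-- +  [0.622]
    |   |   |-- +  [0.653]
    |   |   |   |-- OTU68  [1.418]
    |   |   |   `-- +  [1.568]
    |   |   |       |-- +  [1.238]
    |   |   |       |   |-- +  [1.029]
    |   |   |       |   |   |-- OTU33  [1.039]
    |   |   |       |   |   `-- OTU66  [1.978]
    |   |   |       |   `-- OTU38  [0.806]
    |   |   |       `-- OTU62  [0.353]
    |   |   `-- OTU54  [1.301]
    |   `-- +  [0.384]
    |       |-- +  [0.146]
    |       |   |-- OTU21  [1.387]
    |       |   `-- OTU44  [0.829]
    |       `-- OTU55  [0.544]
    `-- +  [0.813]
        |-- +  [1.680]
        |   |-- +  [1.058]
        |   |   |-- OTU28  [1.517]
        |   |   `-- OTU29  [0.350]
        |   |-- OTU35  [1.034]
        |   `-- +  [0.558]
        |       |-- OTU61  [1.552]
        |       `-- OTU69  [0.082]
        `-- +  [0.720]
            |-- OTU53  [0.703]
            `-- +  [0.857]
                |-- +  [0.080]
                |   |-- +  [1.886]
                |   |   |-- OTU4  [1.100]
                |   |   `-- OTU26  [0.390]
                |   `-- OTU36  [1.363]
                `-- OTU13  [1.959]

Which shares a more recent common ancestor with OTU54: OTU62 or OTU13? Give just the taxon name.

OTU62

The MRCA of OTU54 and OTU62 subtends ((OTU68,(((OTU33,OTU66),OTU38),OTU62)),OTU54) (6 taxa).
The MRCA of OTU54 and OTU13 subtends (((OTU70,(OTU40,OTU65)),((OTU68,(((OTU33,OTU66),OTU38),OTU62)),OTU54),((OTU21,OTU44),OTU55)),(((OTU28,OTU29),OTU35,(OTU61,OTU69)),(OTU53,(((OTU4,OTU26),OTU36),OTU13)))) (22 taxa).
The first is nested inside the second, so OTU54 shares a more recent common ancestor with OTU62.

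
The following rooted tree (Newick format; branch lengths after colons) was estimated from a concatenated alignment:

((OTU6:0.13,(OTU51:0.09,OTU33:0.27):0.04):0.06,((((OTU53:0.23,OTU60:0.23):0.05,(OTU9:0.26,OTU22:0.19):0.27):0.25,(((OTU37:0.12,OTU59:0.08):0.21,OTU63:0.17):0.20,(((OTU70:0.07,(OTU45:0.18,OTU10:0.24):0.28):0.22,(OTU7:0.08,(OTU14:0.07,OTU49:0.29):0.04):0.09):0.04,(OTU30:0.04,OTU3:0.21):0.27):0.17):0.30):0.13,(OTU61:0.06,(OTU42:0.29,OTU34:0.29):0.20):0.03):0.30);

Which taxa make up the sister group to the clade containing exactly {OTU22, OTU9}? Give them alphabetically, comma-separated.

The clade containing exactly {OTU22, OTU9} attaches to the tree at the node subtending ((OTU53,OTU60),(OTU9,OTU22)).
The other lineage descending from that same node — the sister group — is (OTU53,OTU60); its 2 tips in alphabetical order are the answer.

OTU53, OTU60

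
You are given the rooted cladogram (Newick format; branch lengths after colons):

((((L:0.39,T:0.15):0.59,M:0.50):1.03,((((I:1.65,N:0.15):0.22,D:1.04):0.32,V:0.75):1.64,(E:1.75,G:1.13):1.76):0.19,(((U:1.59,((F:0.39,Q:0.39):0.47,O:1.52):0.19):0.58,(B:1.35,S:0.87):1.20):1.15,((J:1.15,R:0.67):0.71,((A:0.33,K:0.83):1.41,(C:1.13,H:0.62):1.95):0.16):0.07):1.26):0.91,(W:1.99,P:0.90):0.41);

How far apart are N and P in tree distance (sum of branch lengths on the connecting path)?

4.74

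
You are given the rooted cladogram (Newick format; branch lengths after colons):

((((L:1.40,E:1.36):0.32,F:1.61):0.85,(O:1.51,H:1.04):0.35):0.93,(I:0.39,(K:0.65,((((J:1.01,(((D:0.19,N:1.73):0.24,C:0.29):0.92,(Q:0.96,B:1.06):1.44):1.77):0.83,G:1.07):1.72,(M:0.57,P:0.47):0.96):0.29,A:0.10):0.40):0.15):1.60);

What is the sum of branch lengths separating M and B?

The path runs M → … → MRCA → … → B; the MRCA is the node subtending (((J,(((D,N),C),(Q,B))),G),(M,P)).
Branch lengths along that path: 0.57 + 0.96 + 1.72 + 0.83 + 1.77 + 1.44 + 1.06 = 8.35.

8.35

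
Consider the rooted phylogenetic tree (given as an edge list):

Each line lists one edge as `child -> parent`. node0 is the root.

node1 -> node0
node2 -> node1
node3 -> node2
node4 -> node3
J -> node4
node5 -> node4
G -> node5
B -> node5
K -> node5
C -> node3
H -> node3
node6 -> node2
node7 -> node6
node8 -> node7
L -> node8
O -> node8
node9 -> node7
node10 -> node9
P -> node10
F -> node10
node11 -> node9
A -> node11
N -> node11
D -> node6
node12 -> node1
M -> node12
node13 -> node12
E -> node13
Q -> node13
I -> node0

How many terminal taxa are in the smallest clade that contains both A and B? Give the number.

13

The MRCA of A and B is the node subtending (((J,(G,B,K)),C,H),(((L,O),((P,F),(A,N))),D)).
That clade contains 13 terminal taxa: A, B, C, D, F, G, H, J, K, L, N, O, P.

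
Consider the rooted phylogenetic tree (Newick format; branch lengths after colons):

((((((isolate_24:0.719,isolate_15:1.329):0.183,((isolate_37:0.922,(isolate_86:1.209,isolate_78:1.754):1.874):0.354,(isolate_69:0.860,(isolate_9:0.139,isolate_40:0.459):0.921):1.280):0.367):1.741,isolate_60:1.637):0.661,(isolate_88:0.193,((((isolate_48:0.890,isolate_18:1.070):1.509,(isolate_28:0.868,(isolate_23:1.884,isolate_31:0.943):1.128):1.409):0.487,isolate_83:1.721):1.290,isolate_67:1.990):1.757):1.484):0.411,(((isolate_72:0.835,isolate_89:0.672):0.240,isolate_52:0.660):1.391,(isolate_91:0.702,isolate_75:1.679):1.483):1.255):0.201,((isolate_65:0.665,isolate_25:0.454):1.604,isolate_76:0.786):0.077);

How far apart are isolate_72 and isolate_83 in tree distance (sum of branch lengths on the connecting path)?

10.384

The path runs isolate_72 → … → MRCA → … → isolate_83; the MRCA is the node subtending (((((isolate_24,isolate_15),((isolate_37,(isolate_86,isolate_78)),(isolate_69,(isolate_9,isolate_40)))),isolate_60),(isolate_88,((((isolate_48,isolate_18),(isolate_28,(isolate_23,isolate_31))),isolate_83),isolate_67))),(((isolate_72,isolate_89),isolate_52),(isolate_91,isolate_75))).
Branch lengths along that path: 0.835 + 0.240 + 1.391 + 1.255 + 0.411 + 1.484 + 1.757 + 1.290 + 1.721 = 10.384.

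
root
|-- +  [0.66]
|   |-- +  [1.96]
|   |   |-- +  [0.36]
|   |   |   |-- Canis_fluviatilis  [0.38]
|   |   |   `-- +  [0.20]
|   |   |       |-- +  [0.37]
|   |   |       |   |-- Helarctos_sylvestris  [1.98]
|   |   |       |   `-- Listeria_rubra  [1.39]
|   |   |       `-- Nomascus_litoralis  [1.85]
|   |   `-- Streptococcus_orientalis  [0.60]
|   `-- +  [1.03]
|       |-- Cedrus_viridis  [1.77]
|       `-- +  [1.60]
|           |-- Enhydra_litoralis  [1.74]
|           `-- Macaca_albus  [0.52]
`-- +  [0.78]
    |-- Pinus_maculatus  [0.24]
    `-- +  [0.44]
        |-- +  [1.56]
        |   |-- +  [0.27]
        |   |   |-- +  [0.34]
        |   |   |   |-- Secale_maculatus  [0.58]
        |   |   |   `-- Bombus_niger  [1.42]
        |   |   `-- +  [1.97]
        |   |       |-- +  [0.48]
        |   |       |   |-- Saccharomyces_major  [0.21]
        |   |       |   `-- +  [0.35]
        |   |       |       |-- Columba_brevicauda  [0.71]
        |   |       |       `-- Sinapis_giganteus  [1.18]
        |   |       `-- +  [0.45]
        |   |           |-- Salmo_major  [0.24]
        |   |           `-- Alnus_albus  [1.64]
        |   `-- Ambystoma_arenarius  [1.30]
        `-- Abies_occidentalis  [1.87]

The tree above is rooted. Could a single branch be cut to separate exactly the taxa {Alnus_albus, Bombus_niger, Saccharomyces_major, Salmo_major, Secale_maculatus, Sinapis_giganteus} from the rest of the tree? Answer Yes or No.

The MRCA of the listed taxa subtends ((Secale_maculatus,Bombus_niger),((Saccharomyces_major,(Columba_brevicauda,Sinapis_giganteus)),(Salmo_major,Alnus_albus))).
That clade also contains Columba_brevicauda, which is not in the proposed group, so the group is not monophyletic.

No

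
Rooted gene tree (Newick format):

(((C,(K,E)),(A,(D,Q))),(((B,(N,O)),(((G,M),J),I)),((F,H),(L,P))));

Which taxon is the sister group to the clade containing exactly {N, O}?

The clade containing exactly {N, O} attaches to the tree at the node subtending (B,(N,O)).
The other lineage descending from that same node — the sister group — is the single tip B.

B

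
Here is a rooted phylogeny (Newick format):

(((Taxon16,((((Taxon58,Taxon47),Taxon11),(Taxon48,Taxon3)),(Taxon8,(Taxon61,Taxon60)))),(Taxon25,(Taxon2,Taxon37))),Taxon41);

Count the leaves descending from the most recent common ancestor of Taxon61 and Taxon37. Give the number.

The MRCA of Taxon61 and Taxon37 is the node subtending ((Taxon16,((((Taxon58,Taxon47),Taxon11),(Taxon48,Taxon3)),(Taxon8,(Taxon61,Taxon60)))),(Taxon25,(Taxon2,Taxon37))).
That clade contains 12 terminal taxa: Taxon11, Taxon16, Taxon2, Taxon25, Taxon3, Taxon37, Taxon47, Taxon48, Taxon58, Taxon60, Taxon61, Taxon8.

12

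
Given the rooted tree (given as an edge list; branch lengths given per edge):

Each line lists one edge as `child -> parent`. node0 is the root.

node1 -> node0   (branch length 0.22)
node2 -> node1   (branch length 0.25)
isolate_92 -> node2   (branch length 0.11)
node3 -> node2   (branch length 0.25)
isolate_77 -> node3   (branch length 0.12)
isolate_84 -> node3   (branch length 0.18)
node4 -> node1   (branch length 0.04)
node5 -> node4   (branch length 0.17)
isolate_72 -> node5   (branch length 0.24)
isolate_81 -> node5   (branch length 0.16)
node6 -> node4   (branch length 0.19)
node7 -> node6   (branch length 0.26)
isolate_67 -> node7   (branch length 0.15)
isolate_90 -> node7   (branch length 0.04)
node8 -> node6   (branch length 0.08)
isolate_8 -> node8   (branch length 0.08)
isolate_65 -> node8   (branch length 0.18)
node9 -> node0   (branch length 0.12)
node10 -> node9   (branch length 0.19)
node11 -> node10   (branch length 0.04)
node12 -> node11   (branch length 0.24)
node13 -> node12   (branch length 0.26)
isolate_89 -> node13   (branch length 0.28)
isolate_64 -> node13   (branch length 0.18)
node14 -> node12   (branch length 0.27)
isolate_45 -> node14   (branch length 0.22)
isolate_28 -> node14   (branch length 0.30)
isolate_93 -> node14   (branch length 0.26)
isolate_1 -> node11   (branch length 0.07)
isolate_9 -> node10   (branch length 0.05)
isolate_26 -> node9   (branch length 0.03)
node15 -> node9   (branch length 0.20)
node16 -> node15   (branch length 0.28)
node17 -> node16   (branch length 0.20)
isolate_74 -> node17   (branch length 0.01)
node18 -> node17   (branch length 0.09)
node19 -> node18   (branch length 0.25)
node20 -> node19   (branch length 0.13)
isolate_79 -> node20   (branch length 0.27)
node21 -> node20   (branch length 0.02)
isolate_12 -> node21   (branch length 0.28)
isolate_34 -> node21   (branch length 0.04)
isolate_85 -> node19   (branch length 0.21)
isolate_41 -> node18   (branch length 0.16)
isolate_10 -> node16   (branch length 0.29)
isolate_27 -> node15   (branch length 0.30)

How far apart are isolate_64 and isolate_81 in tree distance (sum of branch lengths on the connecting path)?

The path runs isolate_64 → … → MRCA → … → isolate_81; the MRCA is the root of the tree.
Branch lengths along that path: 0.18 + 0.26 + 0.24 + 0.04 + 0.19 + 0.12 + 0.22 + 0.04 + 0.17 + 0.16 = 1.62.

1.62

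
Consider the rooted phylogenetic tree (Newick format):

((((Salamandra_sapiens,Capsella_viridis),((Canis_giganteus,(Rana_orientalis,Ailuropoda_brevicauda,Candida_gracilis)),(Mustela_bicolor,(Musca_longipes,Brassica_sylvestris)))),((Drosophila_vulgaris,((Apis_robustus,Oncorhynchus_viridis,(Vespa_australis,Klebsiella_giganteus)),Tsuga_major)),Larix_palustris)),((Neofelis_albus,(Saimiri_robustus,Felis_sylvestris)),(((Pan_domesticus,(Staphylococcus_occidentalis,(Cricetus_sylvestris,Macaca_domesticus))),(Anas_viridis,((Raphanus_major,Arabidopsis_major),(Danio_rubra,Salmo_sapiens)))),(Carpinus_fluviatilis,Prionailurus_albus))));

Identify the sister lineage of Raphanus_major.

Arabidopsis_major

Raphanus_major attaches to the tree at the node subtending (Raphanus_major,Arabidopsis_major).
The other lineage descending from that same node — the sister group — is the single tip Arabidopsis_major.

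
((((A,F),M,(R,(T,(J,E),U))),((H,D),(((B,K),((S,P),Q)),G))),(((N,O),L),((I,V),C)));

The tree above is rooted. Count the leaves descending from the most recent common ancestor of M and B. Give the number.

16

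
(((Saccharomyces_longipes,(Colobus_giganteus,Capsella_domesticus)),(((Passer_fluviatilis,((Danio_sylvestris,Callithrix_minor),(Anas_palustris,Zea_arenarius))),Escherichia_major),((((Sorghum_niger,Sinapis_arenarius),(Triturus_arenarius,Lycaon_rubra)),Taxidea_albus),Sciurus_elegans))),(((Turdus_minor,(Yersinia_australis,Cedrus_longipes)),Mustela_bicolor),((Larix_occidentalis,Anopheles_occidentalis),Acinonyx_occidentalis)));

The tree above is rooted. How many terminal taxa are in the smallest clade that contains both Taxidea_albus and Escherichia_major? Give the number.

The MRCA of Taxidea_albus and Escherichia_major is the node subtending (((Passer_fluviatilis,((Danio_sylvestris,Callithrix_minor),(Anas_palustris,Zea_arenarius))),Escherichia_major),((((Sorghum_niger,Sinapis_arenarius),(Triturus_arenarius,Lycaon_rubra)),Taxidea_albus),Sciurus_elegans)).
That clade contains 12 terminal taxa: Anas_palustris, Callithrix_minor, Danio_sylvestris, Escherichia_major, Lycaon_rubra, Passer_fluviatilis, Sciurus_elegans, Sinapis_arenarius, Sorghum_niger, Taxidea_albus, Triturus_arenarius, Zea_arenarius.

12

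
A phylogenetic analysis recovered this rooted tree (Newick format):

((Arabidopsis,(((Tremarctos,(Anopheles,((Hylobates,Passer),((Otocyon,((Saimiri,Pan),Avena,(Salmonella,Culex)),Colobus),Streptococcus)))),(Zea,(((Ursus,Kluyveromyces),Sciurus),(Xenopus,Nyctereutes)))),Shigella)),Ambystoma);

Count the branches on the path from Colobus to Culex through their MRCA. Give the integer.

4

The MRCA of Colobus and Culex is the node subtending (Otocyon,((Saimiri,Pan),Avena,(Salmonella,Culex)),Colobus).
From Colobus up to that node: 1 branch. From Culex up to the same node: 3 branches. Total: 1 + 3 = 4.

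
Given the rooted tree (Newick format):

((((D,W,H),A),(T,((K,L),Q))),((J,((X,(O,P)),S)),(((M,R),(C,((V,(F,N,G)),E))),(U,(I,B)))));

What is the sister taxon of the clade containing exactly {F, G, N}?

V

The clade containing exactly {F, G, N} attaches to the tree at the node subtending (V,(F,N,G)).
The other lineage descending from that same node — the sister group — is the single tip V.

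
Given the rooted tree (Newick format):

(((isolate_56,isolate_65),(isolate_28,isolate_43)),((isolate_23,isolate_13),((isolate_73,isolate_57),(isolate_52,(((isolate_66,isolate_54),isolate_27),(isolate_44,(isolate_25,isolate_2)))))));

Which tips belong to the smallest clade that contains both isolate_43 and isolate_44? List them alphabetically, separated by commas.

Tracing isolate_43: it sits inside (isolate_28,isolate_43).
Tracing isolate_44: it sits inside (isolate_44,(isolate_25,isolate_2)).
The smallest clade enclosing both is the whole tree (their MRCA is the root), so the answer is all 15 tips in alphabetical order.

isolate_13, isolate_2, isolate_23, isolate_25, isolate_27, isolate_28, isolate_43, isolate_44, isolate_52, isolate_54, isolate_56, isolate_57, isolate_65, isolate_66, isolate_73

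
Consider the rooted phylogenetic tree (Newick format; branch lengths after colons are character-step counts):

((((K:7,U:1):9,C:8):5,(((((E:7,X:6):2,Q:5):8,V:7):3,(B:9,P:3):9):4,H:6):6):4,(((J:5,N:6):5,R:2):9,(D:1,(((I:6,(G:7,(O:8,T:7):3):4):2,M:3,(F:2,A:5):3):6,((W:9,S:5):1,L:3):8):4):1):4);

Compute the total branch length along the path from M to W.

The path runs M → … → MRCA → … → W; the MRCA is the node subtending (((I,(G,(O,T))),M,(F,A)),((W,S),L)).
Branch lengths along that path: 3 + 6 + 8 + 1 + 9 = 27.

27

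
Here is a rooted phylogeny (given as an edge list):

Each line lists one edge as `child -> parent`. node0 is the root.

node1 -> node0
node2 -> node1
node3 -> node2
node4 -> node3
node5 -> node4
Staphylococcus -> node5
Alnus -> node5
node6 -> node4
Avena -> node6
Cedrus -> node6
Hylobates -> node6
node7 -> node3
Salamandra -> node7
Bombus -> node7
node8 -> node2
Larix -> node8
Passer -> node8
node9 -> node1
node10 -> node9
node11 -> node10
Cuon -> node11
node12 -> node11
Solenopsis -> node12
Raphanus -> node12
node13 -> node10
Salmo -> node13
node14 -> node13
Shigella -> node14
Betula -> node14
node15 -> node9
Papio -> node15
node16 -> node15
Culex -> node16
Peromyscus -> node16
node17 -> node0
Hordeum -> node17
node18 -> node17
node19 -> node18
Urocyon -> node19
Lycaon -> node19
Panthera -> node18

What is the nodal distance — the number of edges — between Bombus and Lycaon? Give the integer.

The MRCA of Bombus and Lycaon is the root of the tree.
From Bombus up to that node: 5 branches. From Lycaon up to the same node: 4 branches. Total: 5 + 4 = 9.

9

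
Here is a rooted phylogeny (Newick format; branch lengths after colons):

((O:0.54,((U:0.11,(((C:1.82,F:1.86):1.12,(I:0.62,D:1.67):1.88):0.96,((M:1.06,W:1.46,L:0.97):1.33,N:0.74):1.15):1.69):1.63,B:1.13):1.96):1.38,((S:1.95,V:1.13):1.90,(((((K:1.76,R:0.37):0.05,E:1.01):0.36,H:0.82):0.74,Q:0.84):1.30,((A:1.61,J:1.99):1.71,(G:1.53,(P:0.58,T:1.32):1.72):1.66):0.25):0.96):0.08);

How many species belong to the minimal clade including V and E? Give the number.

The MRCA of V and E is the node subtending ((S,V),(((((K,R),E),H),Q),((A,J),(G,(P,T))))).
That clade contains 12 terminal taxa: A, E, G, H, J, K, P, Q, R, S, T, V.

12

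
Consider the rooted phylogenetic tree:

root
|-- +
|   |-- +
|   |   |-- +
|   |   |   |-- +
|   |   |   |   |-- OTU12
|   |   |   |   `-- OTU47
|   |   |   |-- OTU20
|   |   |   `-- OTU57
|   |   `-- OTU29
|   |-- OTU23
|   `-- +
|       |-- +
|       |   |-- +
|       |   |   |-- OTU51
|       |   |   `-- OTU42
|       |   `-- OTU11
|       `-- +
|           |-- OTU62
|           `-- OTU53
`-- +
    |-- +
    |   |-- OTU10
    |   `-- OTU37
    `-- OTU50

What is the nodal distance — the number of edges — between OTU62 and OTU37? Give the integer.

The MRCA of OTU62 and OTU37 is the root of the tree.
From OTU62 up to that node: 4 branches. From OTU37 up to the same node: 3 branches. Total: 4 + 3 = 7.

7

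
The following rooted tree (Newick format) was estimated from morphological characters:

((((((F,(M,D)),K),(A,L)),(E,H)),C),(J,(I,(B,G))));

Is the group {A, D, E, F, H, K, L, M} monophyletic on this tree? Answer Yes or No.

The most recent common ancestor of these taxa subtends ((((F,(M,D)),K),(A,L)),(E,H)).
That clade has exactly 8 tips — every listed taxon and nothing else — so the group is monophyletic.

Yes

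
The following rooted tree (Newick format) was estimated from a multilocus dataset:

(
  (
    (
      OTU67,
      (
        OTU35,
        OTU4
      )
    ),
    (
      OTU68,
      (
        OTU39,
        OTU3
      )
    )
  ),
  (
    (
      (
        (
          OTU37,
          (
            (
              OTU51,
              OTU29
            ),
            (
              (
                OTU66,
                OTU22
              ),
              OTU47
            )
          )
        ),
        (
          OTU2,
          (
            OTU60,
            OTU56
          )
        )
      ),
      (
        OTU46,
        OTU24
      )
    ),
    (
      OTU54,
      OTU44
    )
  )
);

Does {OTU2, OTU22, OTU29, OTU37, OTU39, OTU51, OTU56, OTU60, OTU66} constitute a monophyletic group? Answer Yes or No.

No

The MRCA of the listed taxa is the root, so the smallest clade containing them is the whole tree.
That clade also contains OTU24, OTU3, OTU35, OTU4, OTU44, OTU46, OTU47, OTU54, OTU67, OTU68, which are not in the proposed group, so the group is not monophyletic.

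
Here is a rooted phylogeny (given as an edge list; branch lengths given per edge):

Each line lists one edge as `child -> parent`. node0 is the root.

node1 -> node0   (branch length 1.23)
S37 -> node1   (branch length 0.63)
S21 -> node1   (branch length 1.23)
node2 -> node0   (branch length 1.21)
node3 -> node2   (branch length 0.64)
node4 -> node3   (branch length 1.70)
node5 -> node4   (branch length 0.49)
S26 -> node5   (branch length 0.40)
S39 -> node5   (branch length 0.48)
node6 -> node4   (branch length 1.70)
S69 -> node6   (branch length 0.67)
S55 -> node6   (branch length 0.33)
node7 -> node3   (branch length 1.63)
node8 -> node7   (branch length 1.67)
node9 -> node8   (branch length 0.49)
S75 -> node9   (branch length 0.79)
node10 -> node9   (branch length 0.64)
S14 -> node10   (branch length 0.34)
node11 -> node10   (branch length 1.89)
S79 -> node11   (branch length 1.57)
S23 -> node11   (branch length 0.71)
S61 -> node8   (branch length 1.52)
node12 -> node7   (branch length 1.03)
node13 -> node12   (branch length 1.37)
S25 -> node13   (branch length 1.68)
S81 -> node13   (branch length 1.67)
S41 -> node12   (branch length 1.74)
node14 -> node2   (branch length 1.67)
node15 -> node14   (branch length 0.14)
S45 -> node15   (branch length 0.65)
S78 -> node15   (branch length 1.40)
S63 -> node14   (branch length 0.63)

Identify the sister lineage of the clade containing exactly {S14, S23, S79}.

S75

The clade containing exactly {S14, S23, S79} attaches to the tree at the node subtending (S75,(S14,(S79,S23))).
The other lineage descending from that same node — the sister group — is the single tip S75.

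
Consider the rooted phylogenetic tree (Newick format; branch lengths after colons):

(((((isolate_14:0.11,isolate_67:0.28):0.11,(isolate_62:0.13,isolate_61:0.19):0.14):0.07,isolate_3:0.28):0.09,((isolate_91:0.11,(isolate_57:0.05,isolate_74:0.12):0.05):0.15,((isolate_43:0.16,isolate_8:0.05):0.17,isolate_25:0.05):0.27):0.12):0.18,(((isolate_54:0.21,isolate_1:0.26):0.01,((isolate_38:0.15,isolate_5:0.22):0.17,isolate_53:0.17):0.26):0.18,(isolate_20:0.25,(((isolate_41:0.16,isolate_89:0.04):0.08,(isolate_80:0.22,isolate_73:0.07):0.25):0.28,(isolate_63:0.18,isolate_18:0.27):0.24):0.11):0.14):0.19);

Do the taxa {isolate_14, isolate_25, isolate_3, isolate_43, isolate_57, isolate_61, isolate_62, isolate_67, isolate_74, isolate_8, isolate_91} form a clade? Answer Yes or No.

Yes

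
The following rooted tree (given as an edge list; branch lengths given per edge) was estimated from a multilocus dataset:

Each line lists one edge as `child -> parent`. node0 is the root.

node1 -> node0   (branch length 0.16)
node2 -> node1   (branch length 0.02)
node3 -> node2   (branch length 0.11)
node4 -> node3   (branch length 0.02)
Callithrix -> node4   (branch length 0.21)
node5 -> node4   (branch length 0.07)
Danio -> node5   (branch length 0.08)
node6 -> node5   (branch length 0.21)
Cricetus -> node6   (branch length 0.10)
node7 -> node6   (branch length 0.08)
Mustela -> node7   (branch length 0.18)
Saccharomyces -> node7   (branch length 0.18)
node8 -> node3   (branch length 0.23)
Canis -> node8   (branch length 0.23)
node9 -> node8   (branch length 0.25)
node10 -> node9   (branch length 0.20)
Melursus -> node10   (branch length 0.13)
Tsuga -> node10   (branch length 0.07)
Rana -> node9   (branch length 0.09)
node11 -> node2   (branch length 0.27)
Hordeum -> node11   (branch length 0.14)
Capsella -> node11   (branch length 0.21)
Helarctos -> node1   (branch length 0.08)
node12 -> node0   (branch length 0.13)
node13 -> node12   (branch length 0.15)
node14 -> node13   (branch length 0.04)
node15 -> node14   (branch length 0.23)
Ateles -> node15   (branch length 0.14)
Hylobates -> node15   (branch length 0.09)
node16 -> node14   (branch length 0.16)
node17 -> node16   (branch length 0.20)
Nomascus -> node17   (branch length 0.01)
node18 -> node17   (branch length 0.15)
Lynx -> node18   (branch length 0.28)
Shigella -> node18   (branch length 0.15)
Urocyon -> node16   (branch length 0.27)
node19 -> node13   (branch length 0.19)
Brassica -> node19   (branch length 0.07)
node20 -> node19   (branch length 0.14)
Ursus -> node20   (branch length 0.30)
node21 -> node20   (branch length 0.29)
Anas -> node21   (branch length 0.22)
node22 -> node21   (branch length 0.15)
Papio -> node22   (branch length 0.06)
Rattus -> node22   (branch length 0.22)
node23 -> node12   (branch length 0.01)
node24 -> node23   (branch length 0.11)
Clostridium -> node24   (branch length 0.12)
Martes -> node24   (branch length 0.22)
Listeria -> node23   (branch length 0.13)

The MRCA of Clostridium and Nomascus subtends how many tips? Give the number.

14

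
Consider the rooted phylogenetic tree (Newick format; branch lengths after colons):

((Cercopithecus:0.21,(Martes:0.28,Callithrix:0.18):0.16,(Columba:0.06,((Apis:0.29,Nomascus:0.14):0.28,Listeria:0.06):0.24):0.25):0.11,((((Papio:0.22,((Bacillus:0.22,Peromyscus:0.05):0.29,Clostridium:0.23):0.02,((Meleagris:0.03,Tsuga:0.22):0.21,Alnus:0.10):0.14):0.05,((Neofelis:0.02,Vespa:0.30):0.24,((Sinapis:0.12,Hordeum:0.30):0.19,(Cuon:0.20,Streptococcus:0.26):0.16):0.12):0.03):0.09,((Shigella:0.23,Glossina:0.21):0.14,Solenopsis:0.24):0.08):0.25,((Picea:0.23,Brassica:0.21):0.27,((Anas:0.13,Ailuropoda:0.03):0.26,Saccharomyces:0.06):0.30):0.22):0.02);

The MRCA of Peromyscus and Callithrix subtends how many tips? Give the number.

The MRCA of Peromyscus and Callithrix is the root, so the clade is the entire tree.
That clade contains 28 terminal taxa: Ailuropoda, Alnus, Anas, Apis, Bacillus, Brassica, Callithrix, Cercopithecus, Clostridium, Columba, Cuon, Glossina, Hordeum, Listeria, Martes, Meleagris, Neofelis, Nomascus, Papio, Peromyscus, Picea, Saccharomyces, Shigella, Sinapis, Solenopsis, Streptococcus, Tsuga, Vespa.

28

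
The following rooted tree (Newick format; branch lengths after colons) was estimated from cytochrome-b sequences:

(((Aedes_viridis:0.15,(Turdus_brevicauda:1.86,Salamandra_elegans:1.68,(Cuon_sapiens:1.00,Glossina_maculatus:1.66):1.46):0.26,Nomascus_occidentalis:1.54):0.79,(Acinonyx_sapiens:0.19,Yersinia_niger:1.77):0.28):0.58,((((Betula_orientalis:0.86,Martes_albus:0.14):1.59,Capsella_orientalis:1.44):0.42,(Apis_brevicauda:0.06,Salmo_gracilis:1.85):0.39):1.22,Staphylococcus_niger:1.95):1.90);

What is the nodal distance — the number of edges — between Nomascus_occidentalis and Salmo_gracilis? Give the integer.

The MRCA of Nomascus_occidentalis and Salmo_gracilis is the root of the tree.
From Nomascus_occidentalis up to that node: 3 branches. From Salmo_gracilis up to the same node: 4 branches. Total: 3 + 4 = 7.

7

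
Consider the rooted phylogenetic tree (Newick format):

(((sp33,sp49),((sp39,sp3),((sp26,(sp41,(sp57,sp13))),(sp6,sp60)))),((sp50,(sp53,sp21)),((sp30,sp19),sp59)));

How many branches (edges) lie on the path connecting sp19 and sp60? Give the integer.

The MRCA of sp19 and sp60 is the root of the tree.
From sp19 up to that node: 4 branches. From sp60 up to the same node: 5 branches. Total: 4 + 5 = 9.

9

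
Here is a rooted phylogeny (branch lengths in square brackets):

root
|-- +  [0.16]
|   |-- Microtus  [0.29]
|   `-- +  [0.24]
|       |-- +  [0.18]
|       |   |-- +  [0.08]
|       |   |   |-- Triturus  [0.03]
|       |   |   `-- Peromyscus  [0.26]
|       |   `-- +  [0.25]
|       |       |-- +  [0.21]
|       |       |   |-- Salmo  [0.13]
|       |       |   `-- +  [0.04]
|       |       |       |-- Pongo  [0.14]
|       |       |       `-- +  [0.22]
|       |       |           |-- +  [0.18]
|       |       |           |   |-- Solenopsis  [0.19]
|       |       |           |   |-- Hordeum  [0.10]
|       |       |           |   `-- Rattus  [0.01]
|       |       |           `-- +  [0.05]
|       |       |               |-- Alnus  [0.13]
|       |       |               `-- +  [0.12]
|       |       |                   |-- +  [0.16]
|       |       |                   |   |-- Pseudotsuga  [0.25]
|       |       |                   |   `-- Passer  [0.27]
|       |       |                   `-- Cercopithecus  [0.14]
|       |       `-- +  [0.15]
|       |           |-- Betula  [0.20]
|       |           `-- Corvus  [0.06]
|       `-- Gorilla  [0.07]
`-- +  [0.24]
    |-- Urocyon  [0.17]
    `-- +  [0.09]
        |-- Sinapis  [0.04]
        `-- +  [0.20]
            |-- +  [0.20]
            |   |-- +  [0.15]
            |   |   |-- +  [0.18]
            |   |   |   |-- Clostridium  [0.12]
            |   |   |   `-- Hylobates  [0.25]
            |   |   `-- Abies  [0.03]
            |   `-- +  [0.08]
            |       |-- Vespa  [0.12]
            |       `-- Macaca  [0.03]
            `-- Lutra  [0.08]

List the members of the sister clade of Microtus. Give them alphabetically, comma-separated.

Microtus attaches to the tree at the node subtending (Microtus,(((Triturus,Peromyscus),((Salmo,(Pongo,((Solenopsis,Hordeum,Rattus),(Alnus,((Pseudotsuga,Passer),Cercopithecus))))),(Betula,Corvus))),Gorilla)).
The other lineage descending from that same node — the sister group — is (((Triturus,Peromyscus),((Salmo,(Pongo,((Solenopsis,Hordeum,Rattus),(Alnus,((Pseudotsuga,Passer),Cercopithecus))))),(Betula,Corvus))),Gorilla); its 14 tips in alphabetical order are the answer.

Alnus, Betula, Cercopithecus, Corvus, Gorilla, Hordeum, Passer, Peromyscus, Pongo, Pseudotsuga, Rattus, Salmo, Solenopsis, Triturus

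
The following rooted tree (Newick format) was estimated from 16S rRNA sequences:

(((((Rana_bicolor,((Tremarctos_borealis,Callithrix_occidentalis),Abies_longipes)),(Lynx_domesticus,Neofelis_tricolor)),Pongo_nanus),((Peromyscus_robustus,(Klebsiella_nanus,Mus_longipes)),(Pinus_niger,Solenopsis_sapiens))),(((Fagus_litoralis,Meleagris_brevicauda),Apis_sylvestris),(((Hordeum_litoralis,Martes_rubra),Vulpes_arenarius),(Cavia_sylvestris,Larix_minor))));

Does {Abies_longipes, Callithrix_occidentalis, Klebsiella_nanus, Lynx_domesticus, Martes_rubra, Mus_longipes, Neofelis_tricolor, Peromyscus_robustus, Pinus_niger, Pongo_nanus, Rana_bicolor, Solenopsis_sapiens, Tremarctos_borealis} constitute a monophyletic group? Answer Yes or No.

The MRCA of the listed taxa is the root, so the smallest clade containing them is the whole tree.
That clade also contains Apis_sylvestris, Cavia_sylvestris, Fagus_litoralis, Hordeum_litoralis, Larix_minor, Meleagris_brevicauda, Vulpes_arenarius, which are not in the proposed group, so the group is not monophyletic.

No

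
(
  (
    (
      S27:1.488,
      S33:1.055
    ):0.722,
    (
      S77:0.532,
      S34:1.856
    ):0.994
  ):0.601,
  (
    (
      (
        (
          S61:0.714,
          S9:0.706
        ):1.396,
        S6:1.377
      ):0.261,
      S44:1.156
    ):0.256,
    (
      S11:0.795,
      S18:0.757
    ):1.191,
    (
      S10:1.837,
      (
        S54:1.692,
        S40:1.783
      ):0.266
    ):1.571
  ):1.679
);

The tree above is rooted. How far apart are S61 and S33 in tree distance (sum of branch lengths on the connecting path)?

6.684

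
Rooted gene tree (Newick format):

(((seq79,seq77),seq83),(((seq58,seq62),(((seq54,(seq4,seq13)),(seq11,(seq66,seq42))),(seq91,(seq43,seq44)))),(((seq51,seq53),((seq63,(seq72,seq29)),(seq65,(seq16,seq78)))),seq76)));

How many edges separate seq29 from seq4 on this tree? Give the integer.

12

The MRCA of seq29 and seq4 is the node subtending (((seq58,seq62),(((seq54,(seq4,seq13)),(seq11,(seq66,seq42))),(seq91,(seq43,seq44)))),(((seq51,seq53),((seq63,(seq72,seq29)),(seq65,(seq16,seq78)))),seq76)).
From seq29 up to that node: 6 branches. From seq4 up to the same node: 6 branches. Total: 6 + 6 = 12.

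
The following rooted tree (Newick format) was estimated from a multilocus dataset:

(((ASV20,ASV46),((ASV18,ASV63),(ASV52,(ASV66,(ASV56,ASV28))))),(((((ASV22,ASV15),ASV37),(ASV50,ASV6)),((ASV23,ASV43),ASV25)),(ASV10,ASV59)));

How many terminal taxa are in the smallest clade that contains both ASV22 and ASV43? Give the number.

8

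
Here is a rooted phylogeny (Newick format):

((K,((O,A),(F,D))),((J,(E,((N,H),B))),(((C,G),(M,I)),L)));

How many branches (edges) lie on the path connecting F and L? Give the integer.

The MRCA of F and L is the root of the tree.
From F up to that node: 4 branches. From L up to the same node: 3 branches. Total: 4 + 3 = 7.

7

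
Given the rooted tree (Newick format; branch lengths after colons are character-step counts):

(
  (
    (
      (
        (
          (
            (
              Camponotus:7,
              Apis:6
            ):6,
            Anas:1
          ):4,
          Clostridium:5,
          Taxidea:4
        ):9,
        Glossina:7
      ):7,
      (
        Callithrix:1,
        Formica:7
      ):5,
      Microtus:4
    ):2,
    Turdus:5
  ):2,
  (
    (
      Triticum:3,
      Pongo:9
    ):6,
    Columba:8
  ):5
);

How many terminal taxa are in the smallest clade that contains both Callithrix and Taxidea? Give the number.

The MRCA of Callithrix and Taxidea is the node subtending (((((Camponotus,Apis),Anas),Clostridium,Taxidea),Glossina),(Callithrix,Formica),Microtus).
That clade contains 9 terminal taxa: Anas, Apis, Callithrix, Camponotus, Clostridium, Formica, Glossina, Microtus, Taxidea.

9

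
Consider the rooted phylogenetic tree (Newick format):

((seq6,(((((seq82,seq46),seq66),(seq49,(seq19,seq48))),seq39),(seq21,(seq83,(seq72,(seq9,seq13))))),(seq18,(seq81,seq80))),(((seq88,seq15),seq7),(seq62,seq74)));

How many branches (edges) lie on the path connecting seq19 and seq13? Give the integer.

10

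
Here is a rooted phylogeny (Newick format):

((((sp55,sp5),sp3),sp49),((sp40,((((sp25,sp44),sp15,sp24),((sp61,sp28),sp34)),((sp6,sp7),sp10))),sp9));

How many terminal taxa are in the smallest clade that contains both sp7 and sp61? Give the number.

10

The MRCA of sp7 and sp61 is the node subtending ((((sp25,sp44),sp15,sp24),((sp61,sp28),sp34)),((sp6,sp7),sp10)).
That clade contains 10 terminal taxa: sp10, sp15, sp24, sp25, sp28, sp34, sp44, sp6, sp61, sp7.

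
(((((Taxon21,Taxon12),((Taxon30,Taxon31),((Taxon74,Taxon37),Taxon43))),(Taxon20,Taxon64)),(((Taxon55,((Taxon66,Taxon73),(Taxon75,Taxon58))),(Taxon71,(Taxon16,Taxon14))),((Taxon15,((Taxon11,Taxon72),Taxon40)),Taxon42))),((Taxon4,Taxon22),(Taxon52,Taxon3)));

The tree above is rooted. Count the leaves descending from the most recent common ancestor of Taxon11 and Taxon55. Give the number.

The MRCA of Taxon11 and Taxon55 is the node subtending (((Taxon55,((Taxon66,Taxon73),(Taxon75,Taxon58))),(Taxon71,(Taxon16,Taxon14))),((Taxon15,((Taxon11,Taxon72),Taxon40)),Taxon42)).
That clade contains 13 terminal taxa: Taxon11, Taxon14, Taxon15, Taxon16, Taxon40, Taxon42, Taxon55, Taxon58, Taxon66, Taxon71, Taxon72, Taxon73, Taxon75.

13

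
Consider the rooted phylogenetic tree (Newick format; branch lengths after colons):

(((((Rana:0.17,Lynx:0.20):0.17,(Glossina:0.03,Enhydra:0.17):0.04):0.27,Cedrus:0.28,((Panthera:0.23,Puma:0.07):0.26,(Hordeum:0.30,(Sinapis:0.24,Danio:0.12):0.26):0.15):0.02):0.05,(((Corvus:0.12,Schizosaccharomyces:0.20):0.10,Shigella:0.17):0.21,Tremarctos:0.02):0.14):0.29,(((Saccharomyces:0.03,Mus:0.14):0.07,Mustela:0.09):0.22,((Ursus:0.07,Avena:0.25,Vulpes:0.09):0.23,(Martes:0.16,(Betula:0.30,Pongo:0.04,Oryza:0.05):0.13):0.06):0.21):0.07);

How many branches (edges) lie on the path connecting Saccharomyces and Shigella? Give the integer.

The MRCA of Saccharomyces and Shigella is the root of the tree.
From Saccharomyces up to that node: 4 branches. From Shigella up to the same node: 4 branches. Total: 4 + 4 = 8.

8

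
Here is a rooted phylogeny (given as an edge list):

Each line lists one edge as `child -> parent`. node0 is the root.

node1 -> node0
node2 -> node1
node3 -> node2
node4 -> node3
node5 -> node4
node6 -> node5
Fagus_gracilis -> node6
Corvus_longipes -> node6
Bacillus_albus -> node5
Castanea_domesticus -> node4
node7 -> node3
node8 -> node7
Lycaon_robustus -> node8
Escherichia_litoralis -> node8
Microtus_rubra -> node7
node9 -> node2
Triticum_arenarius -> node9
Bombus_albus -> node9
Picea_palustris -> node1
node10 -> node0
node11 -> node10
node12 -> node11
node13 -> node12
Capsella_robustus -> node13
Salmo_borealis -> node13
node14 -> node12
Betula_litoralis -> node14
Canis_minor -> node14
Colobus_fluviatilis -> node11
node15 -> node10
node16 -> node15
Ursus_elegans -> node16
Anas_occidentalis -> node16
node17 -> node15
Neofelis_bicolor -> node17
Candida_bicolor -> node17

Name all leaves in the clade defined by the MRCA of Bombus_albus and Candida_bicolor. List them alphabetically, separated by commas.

Anas_occidentalis, Bacillus_albus, Betula_litoralis, Bombus_albus, Candida_bicolor, Canis_minor, Capsella_robustus, Castanea_domesticus, Colobus_fluviatilis, Corvus_longipes, Escherichia_litoralis, Fagus_gracilis, Lycaon_robustus, Microtus_rubra, Neofelis_bicolor, Picea_palustris, Salmo_borealis, Triticum_arenarius, Ursus_elegans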